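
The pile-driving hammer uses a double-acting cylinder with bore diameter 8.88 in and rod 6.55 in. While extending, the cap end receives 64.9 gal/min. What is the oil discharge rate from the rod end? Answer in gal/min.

Cap-side area A_cap = π/4 × (8.88 in)² = 61.93 in^2
Rod-side annular area A_ann = π/4 × (8.88² − 6.55²) = 28.24 in^2
Piston speed v = Q_in/A_cap; rod-end outflow Q_out = v × A_ann = Q_in × A_ann/A_cap.

Q_out ≈ 29.6 gal/min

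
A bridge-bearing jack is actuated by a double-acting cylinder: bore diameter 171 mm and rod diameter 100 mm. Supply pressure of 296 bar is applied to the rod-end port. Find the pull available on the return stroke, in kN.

Rod-side annular area A_ann = π/4 × (171² − 100²) = 15110 mm^2
On retraction the pressure acts on the annular area (bore minus rod).
F = P × A_ann

F ≈ 447 kN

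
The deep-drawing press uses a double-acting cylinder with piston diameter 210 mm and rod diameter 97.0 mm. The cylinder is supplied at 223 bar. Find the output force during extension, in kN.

F ≈ 772 kN

Cap-side area A_cap = π/4 × (210 mm)² = 34640 mm^2
F = P × A_cap = 223 bar × A_cap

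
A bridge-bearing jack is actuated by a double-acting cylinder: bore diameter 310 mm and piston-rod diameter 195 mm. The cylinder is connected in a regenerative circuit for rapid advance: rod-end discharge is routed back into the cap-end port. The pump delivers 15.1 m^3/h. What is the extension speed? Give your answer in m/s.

v ≈ 0.140 m/s

In regeneration the rod-end outflow joins the pump flow into the cap end, so the net volume the pump must supply per unit advance equals the rod cross-section area.
Rod cross-section A_rod = π/4 × (195 mm)² = 29860 mm^2
v = Q_pump / A_rod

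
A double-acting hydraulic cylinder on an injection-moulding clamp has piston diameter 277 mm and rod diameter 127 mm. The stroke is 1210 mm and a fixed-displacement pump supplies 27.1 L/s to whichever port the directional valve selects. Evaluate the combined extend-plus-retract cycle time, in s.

Cap-side area A_cap = π/4 × (277 mm)² = 60260 mm^2
Rod-side annular area A_ann = π/4 × (277² − 127²) = 47600 mm^2
t_ext = A_cap·L/Q = 2.691 s
t_ret = A_ann·L/Q = 2.125 s
t_cycle = t_ext + t_ret

t ≈ 4.82 s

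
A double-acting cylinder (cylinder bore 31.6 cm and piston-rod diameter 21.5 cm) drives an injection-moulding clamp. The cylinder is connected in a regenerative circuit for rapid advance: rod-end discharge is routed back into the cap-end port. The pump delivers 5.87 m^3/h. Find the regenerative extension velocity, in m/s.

In regeneration the rod-end outflow joins the pump flow into the cap end, so the net volume the pump must supply per unit advance equals the rod cross-section area.
Rod cross-section A_rod = π/4 × (21.5 cm)² = 363.1 cm^2
v = Q_pump / A_rod

v ≈ 0.0449 m/s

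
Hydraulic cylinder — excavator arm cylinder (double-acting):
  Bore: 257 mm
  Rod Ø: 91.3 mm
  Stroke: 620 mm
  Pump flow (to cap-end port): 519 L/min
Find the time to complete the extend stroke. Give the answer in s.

t ≈ 3.72 s

Cap-side area A_cap = π/4 × (257 mm)² = 51870 mm^2
Swept volume V = A × L; t = V / Q = A·L / Q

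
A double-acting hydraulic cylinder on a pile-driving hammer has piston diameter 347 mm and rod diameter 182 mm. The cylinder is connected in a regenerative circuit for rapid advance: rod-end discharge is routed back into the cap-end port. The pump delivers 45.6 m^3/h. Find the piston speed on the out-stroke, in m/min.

v ≈ 29.2 m/min

In regeneration the rod-end outflow joins the pump flow into the cap end, so the net volume the pump must supply per unit advance equals the rod cross-section area.
Rod cross-section A_rod = π/4 × (182 mm)² = 26020 mm^2
v = Q_pump / A_rod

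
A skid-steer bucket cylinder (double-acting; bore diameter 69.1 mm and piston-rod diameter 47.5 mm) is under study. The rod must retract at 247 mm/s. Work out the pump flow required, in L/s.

Rod-side annular area A_ann = π/4 × (69.1² − 47.5²) = 1978 mm^2
Q = A × v

Q ≈ 0.489 L/s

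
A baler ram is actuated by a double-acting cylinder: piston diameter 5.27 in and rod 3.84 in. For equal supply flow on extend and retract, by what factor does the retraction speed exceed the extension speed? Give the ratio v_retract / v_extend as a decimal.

Cap-side area A_cap = π/4 × (5.27 in)² = 21.81 in^2
Rod-side annular area A_ann = π/4 × (5.27² − 3.84²) = 10.23 in^2
For equal Q, v ∝ 1/A, so v_ret/v_ext = A_cap/A_ann.

v_ret/v_ext ≈ 2.13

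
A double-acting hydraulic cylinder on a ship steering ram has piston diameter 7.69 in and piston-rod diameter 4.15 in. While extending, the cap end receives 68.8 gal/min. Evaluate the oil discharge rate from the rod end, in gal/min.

Cap-side area A_cap = π/4 × (7.69 in)² = 46.45 in^2
Rod-side annular area A_ann = π/4 × (7.69² − 4.15²) = 32.92 in^2
Piston speed v = Q_in/A_cap; rod-end outflow Q_out = v × A_ann = Q_in × A_ann/A_cap.

Q_out ≈ 48.8 gal/min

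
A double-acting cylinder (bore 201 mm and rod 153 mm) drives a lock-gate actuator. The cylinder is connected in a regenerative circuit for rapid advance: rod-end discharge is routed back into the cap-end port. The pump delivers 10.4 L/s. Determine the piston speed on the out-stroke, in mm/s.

v ≈ 566 mm/s

In regeneration the rod-end outflow joins the pump flow into the cap end, so the net volume the pump must supply per unit advance equals the rod cross-section area.
Rod cross-section A_rod = π/4 × (153 mm)² = 18390 mm^2
v = Q_pump / A_rod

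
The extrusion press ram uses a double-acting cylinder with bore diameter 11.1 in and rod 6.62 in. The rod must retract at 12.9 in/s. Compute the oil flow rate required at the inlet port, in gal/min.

Rod-side annular area A_ann = π/4 × (11.1² − 6.62²) = 62.35 in^2
Q = A × v

Q ≈ 209 gal/min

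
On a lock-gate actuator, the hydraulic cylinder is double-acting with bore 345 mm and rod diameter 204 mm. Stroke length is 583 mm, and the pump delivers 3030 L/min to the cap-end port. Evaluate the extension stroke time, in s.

Cap-side area A_cap = π/4 × (345 mm)² = 93480 mm^2
Swept volume V = A × L; t = V / Q = A·L / Q

t ≈ 1.08 s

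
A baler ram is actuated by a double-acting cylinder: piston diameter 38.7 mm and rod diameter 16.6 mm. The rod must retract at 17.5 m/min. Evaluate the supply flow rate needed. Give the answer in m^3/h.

Q ≈ 1.01 m^3/h

Rod-side annular area A_ann = π/4 × (38.7² − 16.6²) = 959.9 mm^2
Q = A × v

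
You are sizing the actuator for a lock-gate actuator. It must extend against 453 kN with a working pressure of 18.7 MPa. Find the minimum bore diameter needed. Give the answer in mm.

Extension force acts on the full piston face: F = P × (π/4)D².
D = √(4F / (πP)) = √(4 × 453 kN / (π × 18.7 MPa))

D ≈ 176 mm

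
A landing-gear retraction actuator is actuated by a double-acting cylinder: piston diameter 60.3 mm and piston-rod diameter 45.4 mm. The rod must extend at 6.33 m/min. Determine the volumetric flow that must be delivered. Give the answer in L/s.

Cap-side area A_cap = π/4 × (60.3 mm)² = 2856 mm^2
Q = A × v

Q ≈ 0.301 L/s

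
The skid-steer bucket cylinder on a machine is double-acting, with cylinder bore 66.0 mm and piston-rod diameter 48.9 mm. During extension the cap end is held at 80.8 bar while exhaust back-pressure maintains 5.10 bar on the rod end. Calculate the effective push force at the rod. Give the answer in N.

F ≈ 26900 N

Cap-side area A_cap = π/4 × (66.0 mm)² = 3421 mm^2
Rod-side annular area A_ann = π/4 × (66.0² − 48.9²) = 1543 mm^2
Net thrust = P_cap·A_cap − P_rod·A_ann = 27640 N − 787.0 N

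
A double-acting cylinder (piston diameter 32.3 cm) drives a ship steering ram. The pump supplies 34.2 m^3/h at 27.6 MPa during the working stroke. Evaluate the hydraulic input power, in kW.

W ≈ 262 kW

Hydraulic power = P × Q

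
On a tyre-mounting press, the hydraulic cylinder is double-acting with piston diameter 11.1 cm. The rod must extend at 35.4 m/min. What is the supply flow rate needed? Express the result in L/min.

Cap-side area A_cap = π/4 × (11.1 cm)² = 96.77 cm^2
Q = A × v

Q ≈ 343 L/min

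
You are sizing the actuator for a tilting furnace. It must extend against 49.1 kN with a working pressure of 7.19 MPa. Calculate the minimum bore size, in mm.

D ≈ 93.2 mm

Extension force acts on the full piston face: F = P × (π/4)D².
D = √(4F / (πP)) = √(4 × 49.1 kN / (π × 7.19 MPa))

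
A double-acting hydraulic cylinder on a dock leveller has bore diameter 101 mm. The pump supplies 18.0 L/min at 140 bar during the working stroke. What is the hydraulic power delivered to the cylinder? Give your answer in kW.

W ≈ 4.20 kW

Hydraulic power = P × Q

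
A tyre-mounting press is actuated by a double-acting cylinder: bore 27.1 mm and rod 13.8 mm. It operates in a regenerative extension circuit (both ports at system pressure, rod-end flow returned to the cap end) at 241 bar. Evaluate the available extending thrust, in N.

F ≈ 3600 N

With equal pressure on both faces, forces on the annular region cancel; the net push is pressure × rod cross-section.
Rod cross-section A_rod = π/4 × (13.8 mm)² = 149.6 mm^2
F = P × A_rod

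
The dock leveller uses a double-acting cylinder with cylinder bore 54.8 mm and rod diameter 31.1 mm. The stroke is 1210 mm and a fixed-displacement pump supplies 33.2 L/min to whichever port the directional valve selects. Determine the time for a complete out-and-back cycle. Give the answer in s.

t ≈ 8.65 s

Cap-side area A_cap = π/4 × (54.8 mm)² = 2359 mm^2
Rod-side annular area A_ann = π/4 × (54.8² − 31.1²) = 1599 mm^2
t_ext = A_cap·L/Q = 5.158 s
t_ret = A_ann·L/Q = 3.496 s
t_cycle = t_ext + t_ret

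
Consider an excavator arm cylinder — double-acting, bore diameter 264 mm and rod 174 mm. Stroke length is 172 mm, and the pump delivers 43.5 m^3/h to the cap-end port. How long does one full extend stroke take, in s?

Cap-side area A_cap = π/4 × (264 mm)² = 54740 mm^2
Swept volume V = A × L; t = V / Q = A·L / Q

t ≈ 0.779 s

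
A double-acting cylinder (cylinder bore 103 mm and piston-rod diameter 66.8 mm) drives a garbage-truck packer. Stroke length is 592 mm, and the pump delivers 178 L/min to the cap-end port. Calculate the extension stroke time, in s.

Cap-side area A_cap = π/4 × (103 mm)² = 8332 mm^2
Swept volume V = A × L; t = V / Q = A·L / Q

t ≈ 1.66 s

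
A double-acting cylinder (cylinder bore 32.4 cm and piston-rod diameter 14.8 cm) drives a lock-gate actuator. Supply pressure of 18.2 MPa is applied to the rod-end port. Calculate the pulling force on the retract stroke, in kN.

Rod-side annular area A_ann = π/4 × (32.4² − 14.8²) = 652.4 cm^2
On retraction the pressure acts on the annular area (bore minus rod).
F = P × A_ann

F ≈ 1190 kN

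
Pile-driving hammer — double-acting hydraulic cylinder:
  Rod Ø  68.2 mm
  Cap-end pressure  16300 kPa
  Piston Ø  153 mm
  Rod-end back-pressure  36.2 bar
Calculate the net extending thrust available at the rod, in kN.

F ≈ 246 kN

Cap-side area A_cap = π/4 × (153 mm)² = 18390 mm^2
Rod-side annular area A_ann = π/4 × (153² − 68.2²) = 14730 mm^2
Net thrust = P_cap·A_cap − P_rod·A_ann = 299.7 kN − 53.33 kN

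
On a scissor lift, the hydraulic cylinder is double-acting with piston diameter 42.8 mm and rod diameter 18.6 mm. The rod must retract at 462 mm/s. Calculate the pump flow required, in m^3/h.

Q ≈ 1.94 m^3/h

Rod-side annular area A_ann = π/4 × (42.8² − 18.6²) = 1167 mm^2
Q = A × v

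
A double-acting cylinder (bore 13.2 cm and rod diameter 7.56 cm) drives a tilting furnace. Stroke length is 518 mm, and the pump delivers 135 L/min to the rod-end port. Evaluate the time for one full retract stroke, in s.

t ≈ 2.12 s

Rod-side annular area A_ann = π/4 × (13.2² − 7.56²) = 91.96 cm^2
Swept volume V = A × L; t = V / Q = A·L / Q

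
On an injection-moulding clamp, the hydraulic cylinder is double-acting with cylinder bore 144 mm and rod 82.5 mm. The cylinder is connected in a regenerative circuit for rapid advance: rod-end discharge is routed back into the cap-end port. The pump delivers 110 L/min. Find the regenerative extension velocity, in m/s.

In regeneration the rod-end outflow joins the pump flow into the cap end, so the net volume the pump must supply per unit advance equals the rod cross-section area.
Rod cross-section A_rod = π/4 × (82.5 mm)² = 5346 mm^2
v = Q_pump / A_rod

v ≈ 0.343 m/s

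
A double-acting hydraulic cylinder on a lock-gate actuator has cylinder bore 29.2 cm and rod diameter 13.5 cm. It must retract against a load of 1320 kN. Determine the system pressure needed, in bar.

Rod-side annular area A_ann = π/4 × (29.2² − 13.5²) = 526.5 cm^2
Retraction: pressure acts on the annular area.
P = F / A = 1320 kN / A

P ≈ 251 bar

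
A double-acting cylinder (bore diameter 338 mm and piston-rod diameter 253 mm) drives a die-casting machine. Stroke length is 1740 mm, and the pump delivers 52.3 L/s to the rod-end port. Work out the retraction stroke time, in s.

t ≈ 1.31 s

Rod-side annular area A_ann = π/4 × (338² − 253²) = 39450 mm^2
Swept volume V = A × L; t = V / Q = A·L / Q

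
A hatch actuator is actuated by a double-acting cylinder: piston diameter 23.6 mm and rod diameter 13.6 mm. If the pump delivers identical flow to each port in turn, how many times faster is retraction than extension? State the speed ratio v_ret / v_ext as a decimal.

Cap-side area A_cap = π/4 × (23.6 mm)² = 437.4 mm^2
Rod-side annular area A_ann = π/4 × (23.6² − 13.6²) = 292.2 mm^2
For equal Q, v ∝ 1/A, so v_ret/v_ext = A_cap/A_ann.

v_ret/v_ext ≈ 1.50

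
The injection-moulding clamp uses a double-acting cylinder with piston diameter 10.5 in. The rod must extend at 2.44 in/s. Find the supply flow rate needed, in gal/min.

Q ≈ 54.9 gal/min

Cap-side area A_cap = π/4 × (10.5 in)² = 86.59 in^2
Q = A × v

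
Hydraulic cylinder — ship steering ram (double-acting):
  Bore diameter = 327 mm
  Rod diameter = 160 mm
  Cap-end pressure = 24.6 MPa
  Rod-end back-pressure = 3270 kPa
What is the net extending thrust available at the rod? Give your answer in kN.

F ≈ 1860 kN

Cap-side area A_cap = π/4 × (327 mm)² = 83980 mm^2
Rod-side annular area A_ann = π/4 × (327² − 160²) = 63880 mm^2
Net thrust = P_cap·A_cap − P_rod·A_ann = 2066 kN − 208.9 kN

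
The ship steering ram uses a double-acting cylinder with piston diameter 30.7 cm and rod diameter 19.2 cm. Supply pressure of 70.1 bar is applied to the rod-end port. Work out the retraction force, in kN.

F ≈ 316 kN

Rod-side annular area A_ann = π/4 × (30.7² − 19.2²) = 450.7 cm^2
On retraction the pressure acts on the annular area (bore minus rod).
F = P × A_ann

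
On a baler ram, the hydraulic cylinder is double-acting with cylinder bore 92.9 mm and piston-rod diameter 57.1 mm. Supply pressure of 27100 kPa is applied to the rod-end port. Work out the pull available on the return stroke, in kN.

Rod-side annular area A_ann = π/4 × (92.9² − 57.1²) = 4218 mm^2
On retraction the pressure acts on the annular area (bore minus rod).
F = P × A_ann

F ≈ 114 kN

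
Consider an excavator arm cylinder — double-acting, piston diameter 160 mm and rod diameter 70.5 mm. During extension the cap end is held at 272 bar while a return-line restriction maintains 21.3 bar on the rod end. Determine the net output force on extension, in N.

F ≈ 5.12e5 N

Cap-side area A_cap = π/4 × (160 mm)² = 20110 mm^2
Rod-side annular area A_ann = π/4 × (160² − 70.5²) = 16200 mm^2
Net thrust = P_cap·A_cap − P_rod·A_ann = 5.469e5 N − 34510 N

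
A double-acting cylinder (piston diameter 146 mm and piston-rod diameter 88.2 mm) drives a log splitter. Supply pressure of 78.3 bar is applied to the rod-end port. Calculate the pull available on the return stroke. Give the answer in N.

Rod-side annular area A_ann = π/4 × (146² − 88.2²) = 10630 mm^2
On retraction the pressure acts on the annular area (bore minus rod).
F = P × A_ann

F ≈ 83200 N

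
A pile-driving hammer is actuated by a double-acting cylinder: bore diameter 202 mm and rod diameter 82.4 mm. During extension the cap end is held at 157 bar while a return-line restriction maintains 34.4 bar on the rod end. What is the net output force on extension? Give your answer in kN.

F ≈ 411 kN

Cap-side area A_cap = π/4 × (202 mm)² = 32050 mm^2
Rod-side annular area A_ann = π/4 × (202² − 82.4²) = 26710 mm^2
Net thrust = P_cap·A_cap − P_rod·A_ann = 503.1 kN − 91.90 kN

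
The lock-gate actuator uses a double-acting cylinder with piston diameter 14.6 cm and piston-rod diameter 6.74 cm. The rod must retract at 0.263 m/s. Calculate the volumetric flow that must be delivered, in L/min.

Q ≈ 208 L/min

Rod-side annular area A_ann = π/4 × (14.6² − 6.74²) = 131.7 cm^2
Q = A × v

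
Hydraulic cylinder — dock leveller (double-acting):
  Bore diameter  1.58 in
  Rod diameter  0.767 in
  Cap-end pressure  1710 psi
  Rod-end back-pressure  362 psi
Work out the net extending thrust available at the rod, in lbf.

Cap-side area A_cap = π/4 × (1.58 in)² = 1.961 in^2
Rod-side annular area A_ann = π/4 × (1.58² − 0.767²) = 1.499 in^2
Net thrust = P_cap·A_cap − P_rod·A_ann = 3353 lbf − 542.5 lbf

F ≈ 2810 lbf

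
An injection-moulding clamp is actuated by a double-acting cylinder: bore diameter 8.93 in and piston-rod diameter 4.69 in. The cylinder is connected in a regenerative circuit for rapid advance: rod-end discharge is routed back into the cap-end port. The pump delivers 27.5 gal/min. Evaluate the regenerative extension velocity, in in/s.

In regeneration the rod-end outflow joins the pump flow into the cap end, so the net volume the pump must supply per unit advance equals the rod cross-section area.
Rod cross-section A_rod = π/4 × (4.69 in)² = 17.28 in^2
v = Q_pump / A_rod

v ≈ 6.13 in/s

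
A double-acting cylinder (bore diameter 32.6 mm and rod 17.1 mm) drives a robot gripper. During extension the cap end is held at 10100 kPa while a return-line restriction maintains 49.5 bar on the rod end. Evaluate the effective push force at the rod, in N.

Cap-side area A_cap = π/4 × (32.6 mm)² = 834.7 mm^2
Rod-side annular area A_ann = π/4 × (32.6² − 17.1²) = 605.0 mm^2
Net thrust = P_cap·A_cap − P_rod·A_ann = 8430 N − 2995 N

F ≈ 5440 N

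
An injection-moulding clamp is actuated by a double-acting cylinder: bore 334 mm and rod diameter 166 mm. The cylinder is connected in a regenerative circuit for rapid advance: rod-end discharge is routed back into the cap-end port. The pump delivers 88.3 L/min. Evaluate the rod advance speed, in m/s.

v ≈ 0.0680 m/s

In regeneration the rod-end outflow joins the pump flow into the cap end, so the net volume the pump must supply per unit advance equals the rod cross-section area.
Rod cross-section A_rod = π/4 × (166 mm)² = 21640 mm^2
v = Q_pump / A_rod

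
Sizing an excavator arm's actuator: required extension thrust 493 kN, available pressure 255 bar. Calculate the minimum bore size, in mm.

D ≈ 157 mm

Extension force acts on the full piston face: F = P × (π/4)D².
D = √(4F / (πP)) = √(4 × 493 kN / (π × 255 bar))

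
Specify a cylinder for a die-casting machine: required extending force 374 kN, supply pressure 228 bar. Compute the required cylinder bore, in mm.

Extension force acts on the full piston face: F = P × (π/4)D².
D = √(4F / (πP)) = √(4 × 374 kN / (π × 228 bar))

D ≈ 145 mm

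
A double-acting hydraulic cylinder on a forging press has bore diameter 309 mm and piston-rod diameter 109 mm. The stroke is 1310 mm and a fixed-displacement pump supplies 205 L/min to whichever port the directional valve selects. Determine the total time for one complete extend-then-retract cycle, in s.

Cap-side area A_cap = π/4 × (309 mm)² = 74990 mm^2
Rod-side annular area A_ann = π/4 × (309² − 109²) = 65660 mm^2
t_ext = A_cap·L/Q = 28.75 s
t_ret = A_ann·L/Q = 25.17 s
t_cycle = t_ext + t_ret

t ≈ 53.9 s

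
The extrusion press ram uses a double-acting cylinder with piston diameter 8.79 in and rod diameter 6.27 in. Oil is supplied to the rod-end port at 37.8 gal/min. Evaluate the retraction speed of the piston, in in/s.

Rod-side annular area A_ann = π/4 × (8.79² − 6.27²) = 29.81 in^2
Flow into the rod-end port fills the annular volume.
v = Q / A

v ≈ 4.88 in/s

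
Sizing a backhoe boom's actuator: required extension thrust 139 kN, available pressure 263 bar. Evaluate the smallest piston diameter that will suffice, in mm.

Extension force acts on the full piston face: F = P × (π/4)D².
D = √(4F / (πP)) = √(4 × 139 kN / (π × 263 bar))

D ≈ 82.0 mm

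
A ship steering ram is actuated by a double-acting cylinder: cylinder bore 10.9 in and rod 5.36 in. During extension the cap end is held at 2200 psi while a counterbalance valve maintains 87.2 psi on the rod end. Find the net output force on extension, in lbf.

Cap-side area A_cap = π/4 × (10.9 in)² = 93.31 in^2
Rod-side annular area A_ann = π/4 × (10.9² − 5.36²) = 70.75 in^2
Net thrust = P_cap·A_cap − P_rod·A_ann = 2.053e5 lbf − 6169 lbf

F ≈ 1.99e5 lbf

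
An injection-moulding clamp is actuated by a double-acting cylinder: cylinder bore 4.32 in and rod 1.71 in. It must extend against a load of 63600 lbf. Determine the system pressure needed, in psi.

P ≈ 4340 psi

Cap-side area A_cap = π/4 × (4.32 in)² = 14.66 in^2
P = F / A = 63600 lbf / A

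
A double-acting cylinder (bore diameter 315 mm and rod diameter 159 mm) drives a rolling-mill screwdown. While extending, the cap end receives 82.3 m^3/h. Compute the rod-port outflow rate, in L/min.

Q_out ≈ 1020 L/min

Cap-side area A_cap = π/4 × (315 mm)² = 77930 mm^2
Rod-side annular area A_ann = π/4 × (315² − 159²) = 58080 mm^2
Piston speed v = Q_in/A_cap; rod-end outflow Q_out = v × A_ann = Q_in × A_ann/A_cap.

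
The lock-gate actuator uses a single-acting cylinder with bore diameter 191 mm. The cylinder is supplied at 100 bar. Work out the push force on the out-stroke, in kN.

Cap-side area A_cap = π/4 × (191 mm)² = 28650 mm^2
F = P × A_cap = 100 bar × A_cap

F ≈ 287 kN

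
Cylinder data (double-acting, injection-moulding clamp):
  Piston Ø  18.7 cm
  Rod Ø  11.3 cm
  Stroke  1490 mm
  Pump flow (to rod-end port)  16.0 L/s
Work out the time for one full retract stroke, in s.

t ≈ 1.62 s

Rod-side annular area A_ann = π/4 × (18.7² − 11.3²) = 174.4 cm^2
Swept volume V = A × L; t = V / Q = A·L / Q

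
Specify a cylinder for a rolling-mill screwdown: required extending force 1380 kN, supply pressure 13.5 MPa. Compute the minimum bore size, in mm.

Extension force acts on the full piston face: F = P × (π/4)D².
D = √(4F / (πP)) = √(4 × 1380 kN / (π × 13.5 MPa))

D ≈ 361 mm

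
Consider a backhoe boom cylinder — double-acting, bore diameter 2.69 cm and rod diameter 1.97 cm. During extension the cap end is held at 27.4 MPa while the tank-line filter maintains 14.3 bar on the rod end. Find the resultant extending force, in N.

Cap-side area A_cap = π/4 × (2.69 cm)² = 5.683 cm^2
Rod-side annular area A_ann = π/4 × (2.69² − 1.97²) = 2.635 cm^2
Net thrust = P_cap·A_cap − P_rod·A_ann = 15570 N − 376.8 N

F ≈ 15200 N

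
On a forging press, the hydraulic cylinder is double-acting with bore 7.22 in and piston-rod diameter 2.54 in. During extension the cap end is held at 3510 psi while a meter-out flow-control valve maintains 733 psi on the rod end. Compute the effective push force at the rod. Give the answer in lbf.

F ≈ 1.17e5 lbf

Cap-side area A_cap = π/4 × (7.22 in)² = 40.94 in^2
Rod-side annular area A_ann = π/4 × (7.22² − 2.54²) = 35.87 in^2
Net thrust = P_cap·A_cap − P_rod·A_ann = 1.437e5 lbf − 26300 lbf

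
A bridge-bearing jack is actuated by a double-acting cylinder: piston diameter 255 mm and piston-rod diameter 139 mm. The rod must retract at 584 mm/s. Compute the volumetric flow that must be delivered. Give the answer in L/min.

Rod-side annular area A_ann = π/4 × (255² − 139²) = 35900 mm^2
Q = A × v

Q ≈ 1260 L/min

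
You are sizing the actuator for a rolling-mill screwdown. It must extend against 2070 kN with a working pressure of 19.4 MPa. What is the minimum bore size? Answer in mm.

D ≈ 369 mm

Extension force acts on the full piston face: F = P × (π/4)D².
D = √(4F / (πP)) = √(4 × 2070 kN / (π × 19.4 MPa))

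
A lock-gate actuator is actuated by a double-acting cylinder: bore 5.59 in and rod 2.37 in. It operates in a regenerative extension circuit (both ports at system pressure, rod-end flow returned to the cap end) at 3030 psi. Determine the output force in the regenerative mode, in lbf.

With equal pressure on both faces, forces on the annular region cancel; the net push is pressure × rod cross-section.
Rod cross-section A_rod = π/4 × (2.37 in)² = 4.412 in^2
F = P × A_rod

F ≈ 13400 lbf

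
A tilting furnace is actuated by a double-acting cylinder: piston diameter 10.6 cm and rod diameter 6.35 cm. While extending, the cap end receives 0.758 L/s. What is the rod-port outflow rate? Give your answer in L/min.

Q_out ≈ 29.2 L/min

Cap-side area A_cap = π/4 × (10.6 cm)² = 88.25 cm^2
Rod-side annular area A_ann = π/4 × (10.6² − 6.35²) = 56.58 cm^2
Piston speed v = Q_in/A_cap; rod-end outflow Q_out = v × A_ann = Q_in × A_ann/A_cap.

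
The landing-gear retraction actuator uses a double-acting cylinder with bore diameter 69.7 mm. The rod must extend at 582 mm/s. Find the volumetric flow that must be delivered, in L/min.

Q ≈ 133 L/min

Cap-side area A_cap = π/4 × (69.7 mm)² = 3816 mm^2
Q = A × v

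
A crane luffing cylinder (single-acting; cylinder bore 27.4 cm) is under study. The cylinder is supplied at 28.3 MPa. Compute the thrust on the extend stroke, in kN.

F ≈ 1670 kN

Cap-side area A_cap = π/4 × (27.4 cm)² = 589.6 cm^2
F = P × A_cap = 28.3 MPa × A_cap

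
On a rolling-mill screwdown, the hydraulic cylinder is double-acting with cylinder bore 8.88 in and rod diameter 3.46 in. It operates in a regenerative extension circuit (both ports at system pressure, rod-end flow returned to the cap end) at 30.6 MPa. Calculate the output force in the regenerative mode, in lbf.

F ≈ 41700 lbf

With equal pressure on both faces, forces on the annular region cancel; the net push is pressure × rod cross-section.
Rod cross-section A_rod = π/4 × (3.46 in)² = 9.402 in^2
F = P × A_rod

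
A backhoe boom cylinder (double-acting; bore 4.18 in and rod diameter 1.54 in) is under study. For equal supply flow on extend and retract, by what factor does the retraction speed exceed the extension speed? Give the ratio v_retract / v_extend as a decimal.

Cap-side area A_cap = π/4 × (4.18 in)² = 13.72 in^2
Rod-side annular area A_ann = π/4 × (4.18² − 1.54²) = 11.86 in^2
For equal Q, v ∝ 1/A, so v_ret/v_ext = A_cap/A_ann.

v_ret/v_ext ≈ 1.16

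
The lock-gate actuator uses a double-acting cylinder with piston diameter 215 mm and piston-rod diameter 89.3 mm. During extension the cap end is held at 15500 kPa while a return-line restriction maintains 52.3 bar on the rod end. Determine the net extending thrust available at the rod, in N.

F ≈ 4.06e5 N

Cap-side area A_cap = π/4 × (215 mm)² = 36310 mm^2
Rod-side annular area A_ann = π/4 × (215² − 89.3²) = 30040 mm^2
Net thrust = P_cap·A_cap − P_rod·A_ann = 5.627e5 N − 1.571e5 N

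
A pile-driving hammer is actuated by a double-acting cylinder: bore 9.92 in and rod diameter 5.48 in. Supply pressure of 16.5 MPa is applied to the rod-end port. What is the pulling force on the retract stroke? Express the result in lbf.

F ≈ 1.29e5 lbf

Rod-side annular area A_ann = π/4 × (9.92² − 5.48²) = 53.70 in^2
On retraction the pressure acts on the annular area (bore minus rod).
F = P × A_ann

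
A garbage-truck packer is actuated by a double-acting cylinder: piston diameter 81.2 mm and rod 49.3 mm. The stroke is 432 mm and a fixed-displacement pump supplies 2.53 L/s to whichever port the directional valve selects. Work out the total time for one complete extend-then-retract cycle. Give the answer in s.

Cap-side area A_cap = π/4 × (81.2 mm)² = 5178 mm^2
Rod-side annular area A_ann = π/4 × (81.2² − 49.3²) = 3270 mm^2
t_ext = A_cap·L/Q = 0.8842 s
t_ret = A_ann·L/Q = 0.5583 s
t_cycle = t_ext + t_ret

t ≈ 1.44 s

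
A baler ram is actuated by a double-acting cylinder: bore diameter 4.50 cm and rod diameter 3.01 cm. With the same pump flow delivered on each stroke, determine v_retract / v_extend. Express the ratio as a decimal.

Cap-side area A_cap = π/4 × (4.50 cm)² = 15.90 cm^2
Rod-side annular area A_ann = π/4 × (4.50² − 3.01²) = 8.789 cm^2
For equal Q, v ∝ 1/A, so v_ret/v_ext = A_cap/A_ann.

v_ret/v_ext ≈ 1.81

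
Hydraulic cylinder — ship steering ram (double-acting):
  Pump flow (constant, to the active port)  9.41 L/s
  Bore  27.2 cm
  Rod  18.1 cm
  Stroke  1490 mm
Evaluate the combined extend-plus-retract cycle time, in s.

Cap-side area A_cap = π/4 × (27.2 cm)² = 581.1 cm^2
Rod-side annular area A_ann = π/4 × (27.2² − 18.1²) = 323.8 cm^2
t_ext = A_cap·L/Q = 9.201 s
t_ret = A_ann·L/Q = 5.127 s
t_cycle = t_ext + t_ret

t ≈ 14.3 s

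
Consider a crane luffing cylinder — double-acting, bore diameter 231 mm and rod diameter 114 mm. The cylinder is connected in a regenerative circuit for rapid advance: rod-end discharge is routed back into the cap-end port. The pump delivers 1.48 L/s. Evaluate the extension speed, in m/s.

In regeneration the rod-end outflow joins the pump flow into the cap end, so the net volume the pump must supply per unit advance equals the rod cross-section area.
Rod cross-section A_rod = π/4 × (114 mm)² = 10210 mm^2
v = Q_pump / A_rod

v ≈ 0.145 m/s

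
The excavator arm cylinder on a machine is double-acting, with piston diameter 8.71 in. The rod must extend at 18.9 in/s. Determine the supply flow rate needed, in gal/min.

Cap-side area A_cap = π/4 × (8.71 in)² = 59.58 in^2
Q = A × v

Q ≈ 293 gal/min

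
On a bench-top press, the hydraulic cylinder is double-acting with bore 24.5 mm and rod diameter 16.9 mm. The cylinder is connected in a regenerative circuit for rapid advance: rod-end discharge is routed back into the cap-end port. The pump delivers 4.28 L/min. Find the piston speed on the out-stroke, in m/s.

In regeneration the rod-end outflow joins the pump flow into the cap end, so the net volume the pump must supply per unit advance equals the rod cross-section area.
Rod cross-section A_rod = π/4 × (16.9 mm)² = 224.3 mm^2
v = Q_pump / A_rod

v ≈ 0.318 m/s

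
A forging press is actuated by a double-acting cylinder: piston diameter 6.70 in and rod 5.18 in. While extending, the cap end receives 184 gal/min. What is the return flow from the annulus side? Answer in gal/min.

Cap-side area A_cap = π/4 × (6.70 in)² = 35.26 in^2
Rod-side annular area A_ann = π/4 × (6.70² − 5.18²) = 14.18 in^2
Piston speed v = Q_in/A_cap; rod-end outflow Q_out = v × A_ann = Q_in × A_ann/A_cap.

Q_out ≈ 74.0 gal/min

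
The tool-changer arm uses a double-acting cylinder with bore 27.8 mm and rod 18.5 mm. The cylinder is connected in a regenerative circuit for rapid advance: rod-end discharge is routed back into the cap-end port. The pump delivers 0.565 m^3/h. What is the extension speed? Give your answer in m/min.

v ≈ 35.0 m/min

In regeneration the rod-end outflow joins the pump flow into the cap end, so the net volume the pump must supply per unit advance equals the rod cross-section area.
Rod cross-section A_rod = π/4 × (18.5 mm)² = 268.8 mm^2
v = Q_pump / A_rod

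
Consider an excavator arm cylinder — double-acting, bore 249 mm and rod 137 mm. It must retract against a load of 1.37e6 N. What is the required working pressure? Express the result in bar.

Rod-side annular area A_ann = π/4 × (249² − 137²) = 33950 mm^2
Retraction: pressure acts on the annular area.
P = F / A = 1.37e6 N / A

P ≈ 403 bar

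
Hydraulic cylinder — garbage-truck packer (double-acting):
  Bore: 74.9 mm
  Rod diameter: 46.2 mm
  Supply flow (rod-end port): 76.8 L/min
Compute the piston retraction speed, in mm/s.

Rod-side annular area A_ann = π/4 × (74.9² − 46.2²) = 2730 mm^2
Flow into the rod-end port fills the annular volume.
v = Q / A

v ≈ 469 mm/s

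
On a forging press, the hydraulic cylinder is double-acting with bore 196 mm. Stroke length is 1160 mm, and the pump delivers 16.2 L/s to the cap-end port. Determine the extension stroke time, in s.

t ≈ 2.16 s

Cap-side area A_cap = π/4 × (196 mm)² = 30170 mm^2
Swept volume V = A × L; t = V / Q = A·L / Q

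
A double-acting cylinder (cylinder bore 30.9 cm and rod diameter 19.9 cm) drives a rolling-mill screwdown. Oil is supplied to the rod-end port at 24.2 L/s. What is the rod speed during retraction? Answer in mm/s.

v ≈ 551 mm/s

Rod-side annular area A_ann = π/4 × (30.9² − 19.9²) = 438.9 cm^2
Flow into the rod-end port fills the annular volume.
v = Q / A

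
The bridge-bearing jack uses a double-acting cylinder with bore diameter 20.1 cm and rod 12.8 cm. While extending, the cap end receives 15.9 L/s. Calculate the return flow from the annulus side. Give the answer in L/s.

Cap-side area A_cap = π/4 × (20.1 cm)² = 317.3 cm^2
Rod-side annular area A_ann = π/4 × (20.1² − 12.8²) = 188.6 cm^2
Piston speed v = Q_in/A_cap; rod-end outflow Q_out = v × A_ann = Q_in × A_ann/A_cap.

Q_out ≈ 9.45 L/s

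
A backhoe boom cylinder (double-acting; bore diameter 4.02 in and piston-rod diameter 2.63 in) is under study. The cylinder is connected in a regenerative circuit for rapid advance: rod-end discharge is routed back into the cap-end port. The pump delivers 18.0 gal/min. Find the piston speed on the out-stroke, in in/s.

v ≈ 12.8 in/s

In regeneration the rod-end outflow joins the pump flow into the cap end, so the net volume the pump must supply per unit advance equals the rod cross-section area.
Rod cross-section A_rod = π/4 × (2.63 in)² = 5.433 in^2
v = Q_pump / A_rod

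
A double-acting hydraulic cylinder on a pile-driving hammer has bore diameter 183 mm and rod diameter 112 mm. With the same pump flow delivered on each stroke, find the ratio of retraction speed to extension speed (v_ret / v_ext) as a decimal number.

v_ret/v_ext ≈ 1.60

Cap-side area A_cap = π/4 × (183 mm)² = 26300 mm^2
Rod-side annular area A_ann = π/4 × (183² − 112²) = 16450 mm^2
For equal Q, v ∝ 1/A, so v_ret/v_ext = A_cap/A_ann.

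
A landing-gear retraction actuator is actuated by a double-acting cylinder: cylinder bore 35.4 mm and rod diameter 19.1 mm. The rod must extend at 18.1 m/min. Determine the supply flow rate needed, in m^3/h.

Cap-side area A_cap = π/4 × (35.4 mm)² = 984.2 mm^2
Q = A × v

Q ≈ 1.07 m^3/h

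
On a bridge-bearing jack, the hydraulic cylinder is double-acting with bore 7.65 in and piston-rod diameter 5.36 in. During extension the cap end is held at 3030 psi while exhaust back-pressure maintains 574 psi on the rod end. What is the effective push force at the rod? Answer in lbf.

F ≈ 1.26e5 lbf

Cap-side area A_cap = π/4 × (7.65 in)² = 45.96 in^2
Rod-side annular area A_ann = π/4 × (7.65² − 5.36²) = 23.40 in^2
Net thrust = P_cap·A_cap − P_rod·A_ann = 1.393e5 lbf − 13430 lbf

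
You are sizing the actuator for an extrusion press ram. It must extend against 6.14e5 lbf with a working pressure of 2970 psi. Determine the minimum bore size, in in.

Extension force acts on the full piston face: F = P × (π/4)D².
D = √(4F / (πP)) = √(4 × 6.14e5 lbf / (π × 2970 psi))

D ≈ 16.2 in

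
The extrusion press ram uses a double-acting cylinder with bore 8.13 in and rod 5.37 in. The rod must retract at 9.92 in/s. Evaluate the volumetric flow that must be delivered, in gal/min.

Rod-side annular area A_ann = π/4 × (8.13² − 5.37²) = 29.26 in^2
Q = A × v

Q ≈ 75.4 gal/min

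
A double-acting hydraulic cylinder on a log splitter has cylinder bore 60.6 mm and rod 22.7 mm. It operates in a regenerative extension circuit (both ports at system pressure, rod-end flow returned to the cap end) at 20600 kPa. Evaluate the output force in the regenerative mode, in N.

F ≈ 8340 N

With equal pressure on both faces, forces on the annular region cancel; the net push is pressure × rod cross-section.
Rod cross-section A_rod = π/4 × (22.7 mm)² = 404.7 mm^2
F = P × A_rod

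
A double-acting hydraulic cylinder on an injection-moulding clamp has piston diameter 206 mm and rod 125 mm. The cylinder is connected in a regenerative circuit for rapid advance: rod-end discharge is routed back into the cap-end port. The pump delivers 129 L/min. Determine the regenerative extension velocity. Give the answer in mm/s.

v ≈ 175 mm/s

In regeneration the rod-end outflow joins the pump flow into the cap end, so the net volume the pump must supply per unit advance equals the rod cross-section area.
Rod cross-section A_rod = π/4 × (125 mm)² = 12270 mm^2
v = Q_pump / A_rod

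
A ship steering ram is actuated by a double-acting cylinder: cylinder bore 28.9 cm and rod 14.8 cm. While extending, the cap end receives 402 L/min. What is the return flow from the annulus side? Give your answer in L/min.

Q_out ≈ 297 L/min

Cap-side area A_cap = π/4 × (28.9 cm)² = 656.0 cm^2
Rod-side annular area A_ann = π/4 × (28.9² − 14.8²) = 483.9 cm^2
Piston speed v = Q_in/A_cap; rod-end outflow Q_out = v × A_ann = Q_in × A_ann/A_cap.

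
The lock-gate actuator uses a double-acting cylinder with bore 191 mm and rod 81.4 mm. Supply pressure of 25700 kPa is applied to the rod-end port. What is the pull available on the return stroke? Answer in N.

Rod-side annular area A_ann = π/4 × (191² − 81.4²) = 23450 mm^2
On retraction the pressure acts on the annular area (bore minus rod).
F = P × A_ann

F ≈ 6.03e5 N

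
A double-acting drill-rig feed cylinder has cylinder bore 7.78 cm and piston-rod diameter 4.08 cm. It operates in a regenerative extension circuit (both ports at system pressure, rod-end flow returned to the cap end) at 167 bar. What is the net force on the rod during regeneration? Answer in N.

With equal pressure on both faces, forces on the annular region cancel; the net push is pressure × rod cross-section.
Rod cross-section A_rod = π/4 × (4.08 cm)² = 13.07 cm^2
F = P × A_rod

F ≈ 21800 N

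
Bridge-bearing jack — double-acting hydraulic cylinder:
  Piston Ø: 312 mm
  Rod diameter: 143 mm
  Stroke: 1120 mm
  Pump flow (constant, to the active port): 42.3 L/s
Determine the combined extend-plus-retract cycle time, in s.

t ≈ 3.62 s

Cap-side area A_cap = π/4 × (312 mm)² = 76450 mm^2
Rod-side annular area A_ann = π/4 × (312² − 143²) = 60390 mm^2
t_ext = A_cap·L/Q = 2.024 s
t_ret = A_ann·L/Q = 1.599 s
t_cycle = t_ext + t_ret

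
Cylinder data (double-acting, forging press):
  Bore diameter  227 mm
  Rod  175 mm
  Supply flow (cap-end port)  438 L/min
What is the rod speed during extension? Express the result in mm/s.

Cap-side area A_cap = π/4 × (227 mm)² = 40470 mm^2
v = Q / A

v ≈ 180 mm/s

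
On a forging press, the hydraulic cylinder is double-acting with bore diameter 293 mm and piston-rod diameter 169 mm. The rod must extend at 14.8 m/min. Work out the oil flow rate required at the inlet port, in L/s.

Cap-side area A_cap = π/4 × (293 mm)² = 67430 mm^2
Q = A × v

Q ≈ 16.6 L/s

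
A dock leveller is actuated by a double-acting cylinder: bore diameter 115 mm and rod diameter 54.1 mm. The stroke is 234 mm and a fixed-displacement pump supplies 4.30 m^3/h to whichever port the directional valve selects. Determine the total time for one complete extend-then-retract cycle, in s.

Cap-side area A_cap = π/4 × (115 mm)² = 10390 mm^2
Rod-side annular area A_ann = π/4 × (115² − 54.1²) = 8088 mm^2
t_ext = A_cap·L/Q = 2.035 s
t_ret = A_ann·L/Q = 1.585 s
t_cycle = t_ext + t_ret

t ≈ 3.62 s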